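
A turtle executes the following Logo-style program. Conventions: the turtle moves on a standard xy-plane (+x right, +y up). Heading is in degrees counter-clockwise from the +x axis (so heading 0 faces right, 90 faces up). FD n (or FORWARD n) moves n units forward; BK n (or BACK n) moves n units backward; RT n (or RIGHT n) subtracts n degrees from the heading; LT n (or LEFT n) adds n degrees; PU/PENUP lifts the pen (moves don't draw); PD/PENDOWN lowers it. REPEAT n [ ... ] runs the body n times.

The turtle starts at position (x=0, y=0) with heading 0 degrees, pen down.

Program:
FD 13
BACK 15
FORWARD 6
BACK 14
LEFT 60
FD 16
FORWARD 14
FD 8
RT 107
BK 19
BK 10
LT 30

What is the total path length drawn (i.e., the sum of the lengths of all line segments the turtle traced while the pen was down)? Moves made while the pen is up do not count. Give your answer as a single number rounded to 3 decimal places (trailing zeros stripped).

Answer: 115

Derivation:
Executing turtle program step by step:
Start: pos=(0,0), heading=0, pen down
FD 13: (0,0) -> (13,0) [heading=0, draw]
BK 15: (13,0) -> (-2,0) [heading=0, draw]
FD 6: (-2,0) -> (4,0) [heading=0, draw]
BK 14: (4,0) -> (-10,0) [heading=0, draw]
LT 60: heading 0 -> 60
FD 16: (-10,0) -> (-2,13.856) [heading=60, draw]
FD 14: (-2,13.856) -> (5,25.981) [heading=60, draw]
FD 8: (5,25.981) -> (9,32.909) [heading=60, draw]
RT 107: heading 60 -> 313
BK 19: (9,32.909) -> (-3.958,46.805) [heading=313, draw]
BK 10: (-3.958,46.805) -> (-10.778,54.118) [heading=313, draw]
LT 30: heading 313 -> 343
Final: pos=(-10.778,54.118), heading=343, 9 segment(s) drawn

Segment lengths:
  seg 1: (0,0) -> (13,0), length = 13
  seg 2: (13,0) -> (-2,0), length = 15
  seg 3: (-2,0) -> (4,0), length = 6
  seg 4: (4,0) -> (-10,0), length = 14
  seg 5: (-10,0) -> (-2,13.856), length = 16
  seg 6: (-2,13.856) -> (5,25.981), length = 14
  seg 7: (5,25.981) -> (9,32.909), length = 8
  seg 8: (9,32.909) -> (-3.958,46.805), length = 19
  seg 9: (-3.958,46.805) -> (-10.778,54.118), length = 10
Total = 115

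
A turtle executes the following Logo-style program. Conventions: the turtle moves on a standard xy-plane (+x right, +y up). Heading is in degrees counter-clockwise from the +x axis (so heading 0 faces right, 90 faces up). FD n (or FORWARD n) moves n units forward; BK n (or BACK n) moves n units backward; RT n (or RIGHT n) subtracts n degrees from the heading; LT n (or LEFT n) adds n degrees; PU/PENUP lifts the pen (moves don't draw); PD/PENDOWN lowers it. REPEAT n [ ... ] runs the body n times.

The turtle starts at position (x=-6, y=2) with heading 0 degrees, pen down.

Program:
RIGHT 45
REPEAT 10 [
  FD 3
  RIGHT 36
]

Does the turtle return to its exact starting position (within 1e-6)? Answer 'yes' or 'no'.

Answer: yes

Derivation:
Executing turtle program step by step:
Start: pos=(-6,2), heading=0, pen down
RT 45: heading 0 -> 315
REPEAT 10 [
  -- iteration 1/10 --
  FD 3: (-6,2) -> (-3.879,-0.121) [heading=315, draw]
  RT 36: heading 315 -> 279
  -- iteration 2/10 --
  FD 3: (-3.879,-0.121) -> (-3.409,-3.084) [heading=279, draw]
  RT 36: heading 279 -> 243
  -- iteration 3/10 --
  FD 3: (-3.409,-3.084) -> (-4.771,-5.757) [heading=243, draw]
  RT 36: heading 243 -> 207
  -- iteration 4/10 --
  FD 3: (-4.771,-5.757) -> (-7.444,-7.119) [heading=207, draw]
  RT 36: heading 207 -> 171
  -- iteration 5/10 --
  FD 3: (-7.444,-7.119) -> (-10.407,-6.65) [heading=171, draw]
  RT 36: heading 171 -> 135
  -- iteration 6/10 --
  FD 3: (-10.407,-6.65) -> (-12.529,-4.529) [heading=135, draw]
  RT 36: heading 135 -> 99
  -- iteration 7/10 --
  FD 3: (-12.529,-4.529) -> (-12.998,-1.566) [heading=99, draw]
  RT 36: heading 99 -> 63
  -- iteration 8/10 --
  FD 3: (-12.998,-1.566) -> (-11.636,1.107) [heading=63, draw]
  RT 36: heading 63 -> 27
  -- iteration 9/10 --
  FD 3: (-11.636,1.107) -> (-8.963,2.469) [heading=27, draw]
  RT 36: heading 27 -> 351
  -- iteration 10/10 --
  FD 3: (-8.963,2.469) -> (-6,2) [heading=351, draw]
  RT 36: heading 351 -> 315
]
Final: pos=(-6,2), heading=315, 10 segment(s) drawn

Start position: (-6, 2)
Final position: (-6, 2)
Distance = 0; < 1e-6 -> CLOSED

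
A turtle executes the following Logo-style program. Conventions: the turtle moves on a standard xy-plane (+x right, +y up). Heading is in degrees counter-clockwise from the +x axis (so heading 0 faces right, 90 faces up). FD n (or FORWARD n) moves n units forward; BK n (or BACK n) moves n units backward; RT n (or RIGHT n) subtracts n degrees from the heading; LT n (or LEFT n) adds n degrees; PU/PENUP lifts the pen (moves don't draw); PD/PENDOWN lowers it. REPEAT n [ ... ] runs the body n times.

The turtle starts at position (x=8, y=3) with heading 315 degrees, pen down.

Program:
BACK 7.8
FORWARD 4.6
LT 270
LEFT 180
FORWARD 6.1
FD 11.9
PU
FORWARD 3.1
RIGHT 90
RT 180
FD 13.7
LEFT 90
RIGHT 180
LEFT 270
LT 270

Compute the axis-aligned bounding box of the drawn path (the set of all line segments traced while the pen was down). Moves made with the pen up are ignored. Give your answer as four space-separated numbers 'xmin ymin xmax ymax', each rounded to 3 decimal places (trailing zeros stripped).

Answer: 2.485 3 18.465 17.991

Derivation:
Executing turtle program step by step:
Start: pos=(8,3), heading=315, pen down
BK 7.8: (8,3) -> (2.485,8.515) [heading=315, draw]
FD 4.6: (2.485,8.515) -> (5.737,5.263) [heading=315, draw]
LT 270: heading 315 -> 225
LT 180: heading 225 -> 45
FD 6.1: (5.737,5.263) -> (10.051,9.576) [heading=45, draw]
FD 11.9: (10.051,9.576) -> (18.465,17.991) [heading=45, draw]
PU: pen up
FD 3.1: (18.465,17.991) -> (20.657,20.183) [heading=45, move]
RT 90: heading 45 -> 315
RT 180: heading 315 -> 135
FD 13.7: (20.657,20.183) -> (10.97,29.87) [heading=135, move]
LT 90: heading 135 -> 225
RT 180: heading 225 -> 45
LT 270: heading 45 -> 315
LT 270: heading 315 -> 225
Final: pos=(10.97,29.87), heading=225, 4 segment(s) drawn

Segment endpoints: x in {2.485, 5.737, 8, 10.051, 18.465}, y in {3, 5.263, 8.515, 9.576, 17.991}
xmin=2.485, ymin=3, xmax=18.465, ymax=17.991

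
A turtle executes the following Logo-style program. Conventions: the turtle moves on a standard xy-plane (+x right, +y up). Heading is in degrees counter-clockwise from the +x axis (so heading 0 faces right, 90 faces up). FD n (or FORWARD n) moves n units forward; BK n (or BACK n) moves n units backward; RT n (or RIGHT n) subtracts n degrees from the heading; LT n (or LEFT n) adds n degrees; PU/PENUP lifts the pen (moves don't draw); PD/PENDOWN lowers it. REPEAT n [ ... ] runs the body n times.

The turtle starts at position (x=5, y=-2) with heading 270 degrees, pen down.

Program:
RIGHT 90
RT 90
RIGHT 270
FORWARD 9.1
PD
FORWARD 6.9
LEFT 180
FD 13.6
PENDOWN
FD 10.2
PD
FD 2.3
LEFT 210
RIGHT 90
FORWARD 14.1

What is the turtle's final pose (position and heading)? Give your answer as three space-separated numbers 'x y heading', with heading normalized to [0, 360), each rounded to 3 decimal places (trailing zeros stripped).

Answer: 8.05 10.211 120

Derivation:
Executing turtle program step by step:
Start: pos=(5,-2), heading=270, pen down
RT 90: heading 270 -> 180
RT 90: heading 180 -> 90
RT 270: heading 90 -> 180
FD 9.1: (5,-2) -> (-4.1,-2) [heading=180, draw]
PD: pen down
FD 6.9: (-4.1,-2) -> (-11,-2) [heading=180, draw]
LT 180: heading 180 -> 0
FD 13.6: (-11,-2) -> (2.6,-2) [heading=0, draw]
PD: pen down
FD 10.2: (2.6,-2) -> (12.8,-2) [heading=0, draw]
PD: pen down
FD 2.3: (12.8,-2) -> (15.1,-2) [heading=0, draw]
LT 210: heading 0 -> 210
RT 90: heading 210 -> 120
FD 14.1: (15.1,-2) -> (8.05,10.211) [heading=120, draw]
Final: pos=(8.05,10.211), heading=120, 6 segment(s) drawn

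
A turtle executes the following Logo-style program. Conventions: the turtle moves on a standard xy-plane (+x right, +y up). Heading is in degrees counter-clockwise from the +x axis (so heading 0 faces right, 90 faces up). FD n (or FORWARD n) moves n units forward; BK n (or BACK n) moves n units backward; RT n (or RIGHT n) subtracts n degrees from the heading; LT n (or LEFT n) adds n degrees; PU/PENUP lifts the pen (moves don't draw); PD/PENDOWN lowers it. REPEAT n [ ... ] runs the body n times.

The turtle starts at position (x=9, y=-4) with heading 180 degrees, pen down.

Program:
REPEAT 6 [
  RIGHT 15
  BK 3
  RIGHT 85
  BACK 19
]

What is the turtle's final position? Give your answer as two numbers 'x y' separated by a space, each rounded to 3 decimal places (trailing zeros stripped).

Executing turtle program step by step:
Start: pos=(9,-4), heading=180, pen down
REPEAT 6 [
  -- iteration 1/6 --
  RT 15: heading 180 -> 165
  BK 3: (9,-4) -> (11.898,-4.776) [heading=165, draw]
  RT 85: heading 165 -> 80
  BK 19: (11.898,-4.776) -> (8.598,-23.488) [heading=80, draw]
  -- iteration 2/6 --
  RT 15: heading 80 -> 65
  BK 3: (8.598,-23.488) -> (7.331,-26.207) [heading=65, draw]
  RT 85: heading 65 -> 340
  BK 19: (7.331,-26.207) -> (-10.524,-19.708) [heading=340, draw]
  -- iteration 3/6 --
  RT 15: heading 340 -> 325
  BK 3: (-10.524,-19.708) -> (-12.981,-17.988) [heading=325, draw]
  RT 85: heading 325 -> 240
  BK 19: (-12.981,-17.988) -> (-3.481,-1.533) [heading=240, draw]
  -- iteration 4/6 --
  RT 15: heading 240 -> 225
  BK 3: (-3.481,-1.533) -> (-1.36,0.588) [heading=225, draw]
  RT 85: heading 225 -> 140
  BK 19: (-1.36,0.588) -> (13.195,-11.625) [heading=140, draw]
  -- iteration 5/6 --
  RT 15: heading 140 -> 125
  BK 3: (13.195,-11.625) -> (14.916,-14.082) [heading=125, draw]
  RT 85: heading 125 -> 40
  BK 19: (14.916,-14.082) -> (0.361,-26.295) [heading=40, draw]
  -- iteration 6/6 --
  RT 15: heading 40 -> 25
  BK 3: (0.361,-26.295) -> (-2.358,-27.563) [heading=25, draw]
  RT 85: heading 25 -> 300
  BK 19: (-2.358,-27.563) -> (-11.858,-11.109) [heading=300, draw]
]
Final: pos=(-11.858,-11.109), heading=300, 12 segment(s) drawn

Answer: -11.858 -11.109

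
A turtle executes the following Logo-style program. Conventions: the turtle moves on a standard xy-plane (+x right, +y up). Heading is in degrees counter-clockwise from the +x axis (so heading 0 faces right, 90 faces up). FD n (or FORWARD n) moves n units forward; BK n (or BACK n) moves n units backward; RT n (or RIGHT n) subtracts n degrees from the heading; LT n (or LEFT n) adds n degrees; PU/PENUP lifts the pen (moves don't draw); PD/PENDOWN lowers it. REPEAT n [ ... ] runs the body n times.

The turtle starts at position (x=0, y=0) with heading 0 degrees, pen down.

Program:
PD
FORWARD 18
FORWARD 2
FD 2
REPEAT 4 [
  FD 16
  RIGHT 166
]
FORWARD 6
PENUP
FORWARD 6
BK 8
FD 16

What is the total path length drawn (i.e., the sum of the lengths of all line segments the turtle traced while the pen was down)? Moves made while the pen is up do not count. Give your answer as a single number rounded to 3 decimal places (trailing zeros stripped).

Answer: 92

Derivation:
Executing turtle program step by step:
Start: pos=(0,0), heading=0, pen down
PD: pen down
FD 18: (0,0) -> (18,0) [heading=0, draw]
FD 2: (18,0) -> (20,0) [heading=0, draw]
FD 2: (20,0) -> (22,0) [heading=0, draw]
REPEAT 4 [
  -- iteration 1/4 --
  FD 16: (22,0) -> (38,0) [heading=0, draw]
  RT 166: heading 0 -> 194
  -- iteration 2/4 --
  FD 16: (38,0) -> (22.475,-3.871) [heading=194, draw]
  RT 166: heading 194 -> 28
  -- iteration 3/4 --
  FD 16: (22.475,-3.871) -> (36.602,3.641) [heading=28, draw]
  RT 166: heading 28 -> 222
  -- iteration 4/4 --
  FD 16: (36.602,3.641) -> (24.712,-7.065) [heading=222, draw]
  RT 166: heading 222 -> 56
]
FD 6: (24.712,-7.065) -> (28.067,-2.091) [heading=56, draw]
PU: pen up
FD 6: (28.067,-2.091) -> (31.422,2.883) [heading=56, move]
BK 8: (31.422,2.883) -> (26.949,-3.749) [heading=56, move]
FD 16: (26.949,-3.749) -> (35.896,9.515) [heading=56, move]
Final: pos=(35.896,9.515), heading=56, 8 segment(s) drawn

Segment lengths:
  seg 1: (0,0) -> (18,0), length = 18
  seg 2: (18,0) -> (20,0), length = 2
  seg 3: (20,0) -> (22,0), length = 2
  seg 4: (22,0) -> (38,0), length = 16
  seg 5: (38,0) -> (22.475,-3.871), length = 16
  seg 6: (22.475,-3.871) -> (36.602,3.641), length = 16
  seg 7: (36.602,3.641) -> (24.712,-7.065), length = 16
  seg 8: (24.712,-7.065) -> (28.067,-2.091), length = 6
Total = 92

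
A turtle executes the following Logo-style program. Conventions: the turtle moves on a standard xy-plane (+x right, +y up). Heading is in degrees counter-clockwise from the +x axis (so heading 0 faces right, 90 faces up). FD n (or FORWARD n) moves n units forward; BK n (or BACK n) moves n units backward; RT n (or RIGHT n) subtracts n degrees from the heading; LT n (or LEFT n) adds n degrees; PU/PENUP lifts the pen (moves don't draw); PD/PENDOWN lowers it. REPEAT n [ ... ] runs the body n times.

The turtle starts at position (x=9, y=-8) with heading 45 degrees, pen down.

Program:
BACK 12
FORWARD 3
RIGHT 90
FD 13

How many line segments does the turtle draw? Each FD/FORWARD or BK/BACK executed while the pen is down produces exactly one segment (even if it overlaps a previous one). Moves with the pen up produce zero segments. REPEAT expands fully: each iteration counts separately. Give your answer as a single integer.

Executing turtle program step by step:
Start: pos=(9,-8), heading=45, pen down
BK 12: (9,-8) -> (0.515,-16.485) [heading=45, draw]
FD 3: (0.515,-16.485) -> (2.636,-14.364) [heading=45, draw]
RT 90: heading 45 -> 315
FD 13: (2.636,-14.364) -> (11.828,-23.556) [heading=315, draw]
Final: pos=(11.828,-23.556), heading=315, 3 segment(s) drawn
Segments drawn: 3

Answer: 3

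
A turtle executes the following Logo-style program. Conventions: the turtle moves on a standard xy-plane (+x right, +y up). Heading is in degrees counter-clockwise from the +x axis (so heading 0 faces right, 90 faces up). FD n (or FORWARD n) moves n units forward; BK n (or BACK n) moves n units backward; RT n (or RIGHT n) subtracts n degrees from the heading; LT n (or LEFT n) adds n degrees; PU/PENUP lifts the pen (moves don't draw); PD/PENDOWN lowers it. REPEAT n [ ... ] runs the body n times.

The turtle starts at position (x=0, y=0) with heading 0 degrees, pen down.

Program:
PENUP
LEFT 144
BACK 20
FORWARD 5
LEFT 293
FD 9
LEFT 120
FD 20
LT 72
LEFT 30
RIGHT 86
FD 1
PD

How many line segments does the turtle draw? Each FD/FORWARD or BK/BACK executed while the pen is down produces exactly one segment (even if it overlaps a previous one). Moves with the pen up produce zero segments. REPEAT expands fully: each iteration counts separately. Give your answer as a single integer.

Answer: 0

Derivation:
Executing turtle program step by step:
Start: pos=(0,0), heading=0, pen down
PU: pen up
LT 144: heading 0 -> 144
BK 20: (0,0) -> (16.18,-11.756) [heading=144, move]
FD 5: (16.18,-11.756) -> (12.135,-8.817) [heading=144, move]
LT 293: heading 144 -> 77
FD 9: (12.135,-8.817) -> (14.16,-0.047) [heading=77, move]
LT 120: heading 77 -> 197
FD 20: (14.16,-0.047) -> (-4.966,-5.895) [heading=197, move]
LT 72: heading 197 -> 269
LT 30: heading 269 -> 299
RT 86: heading 299 -> 213
FD 1: (-4.966,-5.895) -> (-5.805,-6.44) [heading=213, move]
PD: pen down
Final: pos=(-5.805,-6.44), heading=213, 0 segment(s) drawn
Segments drawn: 0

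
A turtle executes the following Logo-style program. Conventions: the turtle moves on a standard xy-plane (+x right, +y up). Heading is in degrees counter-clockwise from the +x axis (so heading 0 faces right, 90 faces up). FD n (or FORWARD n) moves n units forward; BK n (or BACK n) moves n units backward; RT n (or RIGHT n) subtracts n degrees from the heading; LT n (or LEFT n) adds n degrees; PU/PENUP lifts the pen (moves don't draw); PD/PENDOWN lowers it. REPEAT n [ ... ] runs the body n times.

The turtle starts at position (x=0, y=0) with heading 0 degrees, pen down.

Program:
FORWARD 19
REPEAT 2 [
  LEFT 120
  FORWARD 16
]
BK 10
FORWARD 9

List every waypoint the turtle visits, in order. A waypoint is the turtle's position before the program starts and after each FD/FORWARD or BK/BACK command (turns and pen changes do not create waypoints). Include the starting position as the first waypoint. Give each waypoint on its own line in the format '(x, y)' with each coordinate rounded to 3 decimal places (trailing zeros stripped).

Executing turtle program step by step:
Start: pos=(0,0), heading=0, pen down
FD 19: (0,0) -> (19,0) [heading=0, draw]
REPEAT 2 [
  -- iteration 1/2 --
  LT 120: heading 0 -> 120
  FD 16: (19,0) -> (11,13.856) [heading=120, draw]
  -- iteration 2/2 --
  LT 120: heading 120 -> 240
  FD 16: (11,13.856) -> (3,0) [heading=240, draw]
]
BK 10: (3,0) -> (8,8.66) [heading=240, draw]
FD 9: (8,8.66) -> (3.5,0.866) [heading=240, draw]
Final: pos=(3.5,0.866), heading=240, 5 segment(s) drawn
Waypoints (6 total):
(0, 0)
(19, 0)
(11, 13.856)
(3, 0)
(8, 8.66)
(3.5, 0.866)

Answer: (0, 0)
(19, 0)
(11, 13.856)
(3, 0)
(8, 8.66)
(3.5, 0.866)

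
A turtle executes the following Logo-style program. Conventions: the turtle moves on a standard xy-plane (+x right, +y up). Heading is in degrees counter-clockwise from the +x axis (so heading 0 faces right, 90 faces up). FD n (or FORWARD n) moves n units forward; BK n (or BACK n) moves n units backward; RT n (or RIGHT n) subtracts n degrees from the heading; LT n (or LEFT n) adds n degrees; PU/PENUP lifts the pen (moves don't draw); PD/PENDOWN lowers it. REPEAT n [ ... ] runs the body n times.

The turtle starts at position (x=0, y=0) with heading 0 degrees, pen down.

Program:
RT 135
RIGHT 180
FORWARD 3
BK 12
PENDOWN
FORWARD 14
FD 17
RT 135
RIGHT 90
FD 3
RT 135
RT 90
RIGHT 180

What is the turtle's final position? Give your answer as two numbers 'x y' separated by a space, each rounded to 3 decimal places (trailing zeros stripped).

Executing turtle program step by step:
Start: pos=(0,0), heading=0, pen down
RT 135: heading 0 -> 225
RT 180: heading 225 -> 45
FD 3: (0,0) -> (2.121,2.121) [heading=45, draw]
BK 12: (2.121,2.121) -> (-6.364,-6.364) [heading=45, draw]
PD: pen down
FD 14: (-6.364,-6.364) -> (3.536,3.536) [heading=45, draw]
FD 17: (3.536,3.536) -> (15.556,15.556) [heading=45, draw]
RT 135: heading 45 -> 270
RT 90: heading 270 -> 180
FD 3: (15.556,15.556) -> (12.556,15.556) [heading=180, draw]
RT 135: heading 180 -> 45
RT 90: heading 45 -> 315
RT 180: heading 315 -> 135
Final: pos=(12.556,15.556), heading=135, 5 segment(s) drawn

Answer: 12.556 15.556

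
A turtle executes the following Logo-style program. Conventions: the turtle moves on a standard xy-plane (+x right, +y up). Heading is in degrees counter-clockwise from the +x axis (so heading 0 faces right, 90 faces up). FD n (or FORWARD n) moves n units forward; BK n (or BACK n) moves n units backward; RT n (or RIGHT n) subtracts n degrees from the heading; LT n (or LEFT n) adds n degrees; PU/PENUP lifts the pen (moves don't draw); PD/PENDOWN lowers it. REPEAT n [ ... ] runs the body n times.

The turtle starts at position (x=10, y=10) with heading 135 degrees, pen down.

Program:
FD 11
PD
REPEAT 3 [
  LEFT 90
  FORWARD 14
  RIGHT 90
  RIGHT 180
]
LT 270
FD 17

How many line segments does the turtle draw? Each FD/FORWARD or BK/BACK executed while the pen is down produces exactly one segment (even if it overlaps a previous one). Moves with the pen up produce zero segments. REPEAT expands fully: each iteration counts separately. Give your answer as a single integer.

Answer: 5

Derivation:
Executing turtle program step by step:
Start: pos=(10,10), heading=135, pen down
FD 11: (10,10) -> (2.222,17.778) [heading=135, draw]
PD: pen down
REPEAT 3 [
  -- iteration 1/3 --
  LT 90: heading 135 -> 225
  FD 14: (2.222,17.778) -> (-7.678,7.879) [heading=225, draw]
  RT 90: heading 225 -> 135
  RT 180: heading 135 -> 315
  -- iteration 2/3 --
  LT 90: heading 315 -> 45
  FD 14: (-7.678,7.879) -> (2.222,17.778) [heading=45, draw]
  RT 90: heading 45 -> 315
  RT 180: heading 315 -> 135
  -- iteration 3/3 --
  LT 90: heading 135 -> 225
  FD 14: (2.222,17.778) -> (-7.678,7.879) [heading=225, draw]
  RT 90: heading 225 -> 135
  RT 180: heading 135 -> 315
]
LT 270: heading 315 -> 225
FD 17: (-7.678,7.879) -> (-19.698,-4.142) [heading=225, draw]
Final: pos=(-19.698,-4.142), heading=225, 5 segment(s) drawn
Segments drawn: 5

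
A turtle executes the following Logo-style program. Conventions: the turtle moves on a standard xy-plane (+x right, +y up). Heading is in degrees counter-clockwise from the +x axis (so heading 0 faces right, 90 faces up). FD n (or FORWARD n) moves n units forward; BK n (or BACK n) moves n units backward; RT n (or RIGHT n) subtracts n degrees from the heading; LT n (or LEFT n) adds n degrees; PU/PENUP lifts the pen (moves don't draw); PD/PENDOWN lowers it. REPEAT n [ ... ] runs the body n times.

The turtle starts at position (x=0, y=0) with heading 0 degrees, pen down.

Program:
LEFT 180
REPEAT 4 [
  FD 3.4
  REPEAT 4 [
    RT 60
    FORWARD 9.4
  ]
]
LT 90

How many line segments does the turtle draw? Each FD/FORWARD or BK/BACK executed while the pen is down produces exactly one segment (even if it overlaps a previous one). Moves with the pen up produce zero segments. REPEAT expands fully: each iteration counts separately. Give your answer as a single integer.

Executing turtle program step by step:
Start: pos=(0,0), heading=0, pen down
LT 180: heading 0 -> 180
REPEAT 4 [
  -- iteration 1/4 --
  FD 3.4: (0,0) -> (-3.4,0) [heading=180, draw]
  REPEAT 4 [
    -- iteration 1/4 --
    RT 60: heading 180 -> 120
    FD 9.4: (-3.4,0) -> (-8.1,8.141) [heading=120, draw]
    -- iteration 2/4 --
    RT 60: heading 120 -> 60
    FD 9.4: (-8.1,8.141) -> (-3.4,16.281) [heading=60, draw]
    -- iteration 3/4 --
    RT 60: heading 60 -> 0
    FD 9.4: (-3.4,16.281) -> (6,16.281) [heading=0, draw]
    -- iteration 4/4 --
    RT 60: heading 0 -> 300
    FD 9.4: (6,16.281) -> (10.7,8.141) [heading=300, draw]
  ]
  -- iteration 2/4 --
  FD 3.4: (10.7,8.141) -> (12.4,5.196) [heading=300, draw]
  REPEAT 4 [
    -- iteration 1/4 --
    RT 60: heading 300 -> 240
    FD 9.4: (12.4,5.196) -> (7.7,-2.944) [heading=240, draw]
    -- iteration 2/4 --
    RT 60: heading 240 -> 180
    FD 9.4: (7.7,-2.944) -> (-1.7,-2.944) [heading=180, draw]
    -- iteration 3/4 --
    RT 60: heading 180 -> 120
    FD 9.4: (-1.7,-2.944) -> (-6.4,5.196) [heading=120, draw]
    -- iteration 4/4 --
    RT 60: heading 120 -> 60
    FD 9.4: (-6.4,5.196) -> (-1.7,13.337) [heading=60, draw]
  ]
  -- iteration 3/4 --
  FD 3.4: (-1.7,13.337) -> (0,16.281) [heading=60, draw]
  REPEAT 4 [
    -- iteration 1/4 --
    RT 60: heading 60 -> 0
    FD 9.4: (0,16.281) -> (9.4,16.281) [heading=0, draw]
    -- iteration 2/4 --
    RT 60: heading 0 -> 300
    FD 9.4: (9.4,16.281) -> (14.1,8.141) [heading=300, draw]
    -- iteration 3/4 --
    RT 60: heading 300 -> 240
    FD 9.4: (14.1,8.141) -> (9.4,0) [heading=240, draw]
    -- iteration 4/4 --
    RT 60: heading 240 -> 180
    FD 9.4: (9.4,0) -> (0,0) [heading=180, draw]
  ]
  -- iteration 4/4 --
  FD 3.4: (0,0) -> (-3.4,0) [heading=180, draw]
  REPEAT 4 [
    -- iteration 1/4 --
    RT 60: heading 180 -> 120
    FD 9.4: (-3.4,0) -> (-8.1,8.141) [heading=120, draw]
    -- iteration 2/4 --
    RT 60: heading 120 -> 60
    FD 9.4: (-8.1,8.141) -> (-3.4,16.281) [heading=60, draw]
    -- iteration 3/4 --
    RT 60: heading 60 -> 0
    FD 9.4: (-3.4,16.281) -> (6,16.281) [heading=0, draw]
    -- iteration 4/4 --
    RT 60: heading 0 -> 300
    FD 9.4: (6,16.281) -> (10.7,8.141) [heading=300, draw]
  ]
]
LT 90: heading 300 -> 30
Final: pos=(10.7,8.141), heading=30, 20 segment(s) drawn
Segments drawn: 20

Answer: 20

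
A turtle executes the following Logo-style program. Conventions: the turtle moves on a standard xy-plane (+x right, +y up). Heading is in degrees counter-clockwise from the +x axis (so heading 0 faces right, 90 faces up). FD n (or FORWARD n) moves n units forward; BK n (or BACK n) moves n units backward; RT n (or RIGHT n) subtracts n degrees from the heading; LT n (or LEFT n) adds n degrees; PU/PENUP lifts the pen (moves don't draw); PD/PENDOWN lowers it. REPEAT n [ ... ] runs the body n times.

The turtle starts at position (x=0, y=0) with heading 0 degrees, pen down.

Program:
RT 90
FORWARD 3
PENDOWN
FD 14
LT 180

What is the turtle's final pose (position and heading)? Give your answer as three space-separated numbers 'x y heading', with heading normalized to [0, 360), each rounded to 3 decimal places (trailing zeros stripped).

Executing turtle program step by step:
Start: pos=(0,0), heading=0, pen down
RT 90: heading 0 -> 270
FD 3: (0,0) -> (0,-3) [heading=270, draw]
PD: pen down
FD 14: (0,-3) -> (0,-17) [heading=270, draw]
LT 180: heading 270 -> 90
Final: pos=(0,-17), heading=90, 2 segment(s) drawn

Answer: 0 -17 90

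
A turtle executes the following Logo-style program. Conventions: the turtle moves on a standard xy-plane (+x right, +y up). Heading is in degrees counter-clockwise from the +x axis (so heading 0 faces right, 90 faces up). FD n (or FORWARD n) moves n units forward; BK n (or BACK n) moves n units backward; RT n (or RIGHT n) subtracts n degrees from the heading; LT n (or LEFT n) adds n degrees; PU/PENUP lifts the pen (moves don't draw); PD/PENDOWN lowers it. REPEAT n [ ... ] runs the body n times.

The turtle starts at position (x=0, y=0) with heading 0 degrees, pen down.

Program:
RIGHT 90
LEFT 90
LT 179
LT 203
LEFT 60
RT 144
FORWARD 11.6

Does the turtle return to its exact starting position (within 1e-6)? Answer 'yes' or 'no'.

Answer: no

Derivation:
Executing turtle program step by step:
Start: pos=(0,0), heading=0, pen down
RT 90: heading 0 -> 270
LT 90: heading 270 -> 0
LT 179: heading 0 -> 179
LT 203: heading 179 -> 22
LT 60: heading 22 -> 82
RT 144: heading 82 -> 298
FD 11.6: (0,0) -> (5.446,-10.242) [heading=298, draw]
Final: pos=(5.446,-10.242), heading=298, 1 segment(s) drawn

Start position: (0, 0)
Final position: (5.446, -10.242)
Distance = 11.6; >= 1e-6 -> NOT closed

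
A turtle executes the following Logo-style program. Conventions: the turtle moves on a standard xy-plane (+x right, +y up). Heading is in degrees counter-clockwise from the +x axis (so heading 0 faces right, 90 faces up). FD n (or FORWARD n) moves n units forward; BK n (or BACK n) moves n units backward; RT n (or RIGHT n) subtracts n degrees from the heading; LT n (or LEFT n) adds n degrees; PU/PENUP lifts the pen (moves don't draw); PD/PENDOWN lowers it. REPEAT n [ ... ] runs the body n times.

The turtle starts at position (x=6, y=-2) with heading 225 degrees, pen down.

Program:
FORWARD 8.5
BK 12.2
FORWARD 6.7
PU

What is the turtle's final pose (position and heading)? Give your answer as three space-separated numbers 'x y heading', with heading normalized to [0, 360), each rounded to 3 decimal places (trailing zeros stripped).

Executing turtle program step by step:
Start: pos=(6,-2), heading=225, pen down
FD 8.5: (6,-2) -> (-0.01,-8.01) [heading=225, draw]
BK 12.2: (-0.01,-8.01) -> (8.616,0.616) [heading=225, draw]
FD 6.7: (8.616,0.616) -> (3.879,-4.121) [heading=225, draw]
PU: pen up
Final: pos=(3.879,-4.121), heading=225, 3 segment(s) drawn

Answer: 3.879 -4.121 225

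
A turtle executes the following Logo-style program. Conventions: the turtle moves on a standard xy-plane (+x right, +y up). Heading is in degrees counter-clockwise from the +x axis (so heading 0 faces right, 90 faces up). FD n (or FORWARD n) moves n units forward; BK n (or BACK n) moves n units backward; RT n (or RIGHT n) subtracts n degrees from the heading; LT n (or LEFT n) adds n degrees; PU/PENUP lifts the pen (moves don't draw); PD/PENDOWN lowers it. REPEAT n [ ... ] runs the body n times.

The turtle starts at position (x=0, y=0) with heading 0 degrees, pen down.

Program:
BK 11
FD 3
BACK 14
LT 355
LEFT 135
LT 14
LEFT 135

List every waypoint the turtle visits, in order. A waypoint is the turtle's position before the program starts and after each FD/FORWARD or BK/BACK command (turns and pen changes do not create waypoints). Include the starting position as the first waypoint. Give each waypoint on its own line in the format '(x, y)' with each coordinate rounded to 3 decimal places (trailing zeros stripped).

Answer: (0, 0)
(-11, 0)
(-8, 0)
(-22, 0)

Derivation:
Executing turtle program step by step:
Start: pos=(0,0), heading=0, pen down
BK 11: (0,0) -> (-11,0) [heading=0, draw]
FD 3: (-11,0) -> (-8,0) [heading=0, draw]
BK 14: (-8,0) -> (-22,0) [heading=0, draw]
LT 355: heading 0 -> 355
LT 135: heading 355 -> 130
LT 14: heading 130 -> 144
LT 135: heading 144 -> 279
Final: pos=(-22,0), heading=279, 3 segment(s) drawn
Waypoints (4 total):
(0, 0)
(-11, 0)
(-8, 0)
(-22, 0)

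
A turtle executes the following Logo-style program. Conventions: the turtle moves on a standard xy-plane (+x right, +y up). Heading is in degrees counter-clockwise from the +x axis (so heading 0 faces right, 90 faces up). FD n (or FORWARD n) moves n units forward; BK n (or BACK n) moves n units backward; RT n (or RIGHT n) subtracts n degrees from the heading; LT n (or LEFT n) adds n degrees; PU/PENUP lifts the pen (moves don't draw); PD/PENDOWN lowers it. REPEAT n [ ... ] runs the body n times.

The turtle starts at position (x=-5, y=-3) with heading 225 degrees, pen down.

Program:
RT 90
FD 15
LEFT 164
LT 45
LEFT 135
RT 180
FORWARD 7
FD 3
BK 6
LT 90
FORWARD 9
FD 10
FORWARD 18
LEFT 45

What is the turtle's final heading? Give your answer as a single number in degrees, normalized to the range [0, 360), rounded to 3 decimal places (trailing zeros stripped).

Answer: 74

Derivation:
Executing turtle program step by step:
Start: pos=(-5,-3), heading=225, pen down
RT 90: heading 225 -> 135
FD 15: (-5,-3) -> (-15.607,7.607) [heading=135, draw]
LT 164: heading 135 -> 299
LT 45: heading 299 -> 344
LT 135: heading 344 -> 119
RT 180: heading 119 -> 299
FD 7: (-15.607,7.607) -> (-12.213,1.484) [heading=299, draw]
FD 3: (-12.213,1.484) -> (-10.759,-1.14) [heading=299, draw]
BK 6: (-10.759,-1.14) -> (-13.667,4.108) [heading=299, draw]
LT 90: heading 299 -> 29
FD 9: (-13.667,4.108) -> (-5.796,8.471) [heading=29, draw]
FD 10: (-5.796,8.471) -> (2.95,13.32) [heading=29, draw]
FD 18: (2.95,13.32) -> (18.694,22.046) [heading=29, draw]
LT 45: heading 29 -> 74
Final: pos=(18.694,22.046), heading=74, 7 segment(s) drawn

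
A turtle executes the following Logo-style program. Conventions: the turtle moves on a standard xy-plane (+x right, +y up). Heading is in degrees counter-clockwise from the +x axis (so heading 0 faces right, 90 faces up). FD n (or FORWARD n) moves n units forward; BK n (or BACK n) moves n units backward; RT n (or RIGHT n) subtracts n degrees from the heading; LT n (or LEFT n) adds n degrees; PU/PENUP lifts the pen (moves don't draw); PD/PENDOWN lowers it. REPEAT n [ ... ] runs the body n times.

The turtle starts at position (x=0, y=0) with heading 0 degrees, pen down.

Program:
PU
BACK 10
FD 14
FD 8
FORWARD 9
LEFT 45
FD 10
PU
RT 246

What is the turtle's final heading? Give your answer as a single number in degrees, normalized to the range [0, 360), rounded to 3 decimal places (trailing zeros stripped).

Answer: 159

Derivation:
Executing turtle program step by step:
Start: pos=(0,0), heading=0, pen down
PU: pen up
BK 10: (0,0) -> (-10,0) [heading=0, move]
FD 14: (-10,0) -> (4,0) [heading=0, move]
FD 8: (4,0) -> (12,0) [heading=0, move]
FD 9: (12,0) -> (21,0) [heading=0, move]
LT 45: heading 0 -> 45
FD 10: (21,0) -> (28.071,7.071) [heading=45, move]
PU: pen up
RT 246: heading 45 -> 159
Final: pos=(28.071,7.071), heading=159, 0 segment(s) drawn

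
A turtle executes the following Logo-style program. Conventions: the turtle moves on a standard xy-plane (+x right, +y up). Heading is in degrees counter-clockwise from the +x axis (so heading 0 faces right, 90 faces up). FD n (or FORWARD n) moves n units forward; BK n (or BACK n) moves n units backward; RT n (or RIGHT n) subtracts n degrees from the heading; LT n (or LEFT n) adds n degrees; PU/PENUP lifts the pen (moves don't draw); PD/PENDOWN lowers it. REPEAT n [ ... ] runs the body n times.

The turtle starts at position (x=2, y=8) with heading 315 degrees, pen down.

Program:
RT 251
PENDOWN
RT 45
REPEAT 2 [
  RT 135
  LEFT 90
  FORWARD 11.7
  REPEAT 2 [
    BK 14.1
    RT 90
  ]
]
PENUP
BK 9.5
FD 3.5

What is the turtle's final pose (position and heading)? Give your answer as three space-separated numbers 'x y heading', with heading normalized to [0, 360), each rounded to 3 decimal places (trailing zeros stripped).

Executing turtle program step by step:
Start: pos=(2,8), heading=315, pen down
RT 251: heading 315 -> 64
PD: pen down
RT 45: heading 64 -> 19
REPEAT 2 [
  -- iteration 1/2 --
  RT 135: heading 19 -> 244
  LT 90: heading 244 -> 334
  FD 11.7: (2,8) -> (12.516,2.871) [heading=334, draw]
  REPEAT 2 [
    -- iteration 1/2 --
    BK 14.1: (12.516,2.871) -> (-0.157,9.052) [heading=334, draw]
    RT 90: heading 334 -> 244
    -- iteration 2/2 --
    BK 14.1: (-0.157,9.052) -> (6.024,21.725) [heading=244, draw]
    RT 90: heading 244 -> 154
  ]
  -- iteration 2/2 --
  RT 135: heading 154 -> 19
  LT 90: heading 19 -> 109
  FD 11.7: (6.024,21.725) -> (2.215,32.788) [heading=109, draw]
  REPEAT 2 [
    -- iteration 1/2 --
    BK 14.1: (2.215,32.788) -> (6.805,19.456) [heading=109, draw]
    RT 90: heading 109 -> 19
    -- iteration 2/2 --
    BK 14.1: (6.805,19.456) -> (-6.527,14.865) [heading=19, draw]
    RT 90: heading 19 -> 289
  ]
]
PU: pen up
BK 9.5: (-6.527,14.865) -> (-9.619,23.848) [heading=289, move]
FD 3.5: (-9.619,23.848) -> (-8.48,20.538) [heading=289, move]
Final: pos=(-8.48,20.538), heading=289, 6 segment(s) drawn

Answer: -8.48 20.538 289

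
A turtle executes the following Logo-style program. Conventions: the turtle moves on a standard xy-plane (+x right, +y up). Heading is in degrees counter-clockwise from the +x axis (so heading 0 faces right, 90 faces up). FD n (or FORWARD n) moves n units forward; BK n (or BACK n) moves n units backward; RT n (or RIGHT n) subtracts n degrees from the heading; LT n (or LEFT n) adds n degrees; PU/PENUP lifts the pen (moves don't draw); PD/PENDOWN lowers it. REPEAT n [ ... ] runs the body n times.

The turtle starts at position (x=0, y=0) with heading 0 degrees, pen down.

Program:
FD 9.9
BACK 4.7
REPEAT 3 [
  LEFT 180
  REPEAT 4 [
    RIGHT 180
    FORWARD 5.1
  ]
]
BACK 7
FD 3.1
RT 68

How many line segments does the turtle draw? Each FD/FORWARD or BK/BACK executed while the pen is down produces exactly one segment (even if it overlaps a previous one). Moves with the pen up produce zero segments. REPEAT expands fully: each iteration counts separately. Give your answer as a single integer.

Answer: 16

Derivation:
Executing turtle program step by step:
Start: pos=(0,0), heading=0, pen down
FD 9.9: (0,0) -> (9.9,0) [heading=0, draw]
BK 4.7: (9.9,0) -> (5.2,0) [heading=0, draw]
REPEAT 3 [
  -- iteration 1/3 --
  LT 180: heading 0 -> 180
  REPEAT 4 [
    -- iteration 1/4 --
    RT 180: heading 180 -> 0
    FD 5.1: (5.2,0) -> (10.3,0) [heading=0, draw]
    -- iteration 2/4 --
    RT 180: heading 0 -> 180
    FD 5.1: (10.3,0) -> (5.2,0) [heading=180, draw]
    -- iteration 3/4 --
    RT 180: heading 180 -> 0
    FD 5.1: (5.2,0) -> (10.3,0) [heading=0, draw]
    -- iteration 4/4 --
    RT 180: heading 0 -> 180
    FD 5.1: (10.3,0) -> (5.2,0) [heading=180, draw]
  ]
  -- iteration 2/3 --
  LT 180: heading 180 -> 0
  REPEAT 4 [
    -- iteration 1/4 --
    RT 180: heading 0 -> 180
    FD 5.1: (5.2,0) -> (0.1,0) [heading=180, draw]
    -- iteration 2/4 --
    RT 180: heading 180 -> 0
    FD 5.1: (0.1,0) -> (5.2,0) [heading=0, draw]
    -- iteration 3/4 --
    RT 180: heading 0 -> 180
    FD 5.1: (5.2,0) -> (0.1,0) [heading=180, draw]
    -- iteration 4/4 --
    RT 180: heading 180 -> 0
    FD 5.1: (0.1,0) -> (5.2,0) [heading=0, draw]
  ]
  -- iteration 3/3 --
  LT 180: heading 0 -> 180
  REPEAT 4 [
    -- iteration 1/4 --
    RT 180: heading 180 -> 0
    FD 5.1: (5.2,0) -> (10.3,0) [heading=0, draw]
    -- iteration 2/4 --
    RT 180: heading 0 -> 180
    FD 5.1: (10.3,0) -> (5.2,0) [heading=180, draw]
    -- iteration 3/4 --
    RT 180: heading 180 -> 0
    FD 5.1: (5.2,0) -> (10.3,0) [heading=0, draw]
    -- iteration 4/4 --
    RT 180: heading 0 -> 180
    FD 5.1: (10.3,0) -> (5.2,0) [heading=180, draw]
  ]
]
BK 7: (5.2,0) -> (12.2,0) [heading=180, draw]
FD 3.1: (12.2,0) -> (9.1,0) [heading=180, draw]
RT 68: heading 180 -> 112
Final: pos=(9.1,0), heading=112, 16 segment(s) drawn
Segments drawn: 16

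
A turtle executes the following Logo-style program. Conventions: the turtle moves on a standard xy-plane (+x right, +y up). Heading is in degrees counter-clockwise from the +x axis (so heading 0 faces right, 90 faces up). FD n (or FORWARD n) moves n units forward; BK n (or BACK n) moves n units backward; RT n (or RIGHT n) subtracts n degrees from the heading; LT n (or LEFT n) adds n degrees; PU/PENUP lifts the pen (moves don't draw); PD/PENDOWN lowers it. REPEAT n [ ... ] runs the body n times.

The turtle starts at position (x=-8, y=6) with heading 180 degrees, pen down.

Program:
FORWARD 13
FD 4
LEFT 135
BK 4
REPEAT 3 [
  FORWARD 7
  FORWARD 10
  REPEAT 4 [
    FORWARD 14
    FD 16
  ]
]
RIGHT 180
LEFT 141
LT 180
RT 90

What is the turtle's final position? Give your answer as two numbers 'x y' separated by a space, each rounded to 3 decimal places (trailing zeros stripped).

Executing turtle program step by step:
Start: pos=(-8,6), heading=180, pen down
FD 13: (-8,6) -> (-21,6) [heading=180, draw]
FD 4: (-21,6) -> (-25,6) [heading=180, draw]
LT 135: heading 180 -> 315
BK 4: (-25,6) -> (-27.828,8.828) [heading=315, draw]
REPEAT 3 [
  -- iteration 1/3 --
  FD 7: (-27.828,8.828) -> (-22.879,3.879) [heading=315, draw]
  FD 10: (-22.879,3.879) -> (-15.808,-3.192) [heading=315, draw]
  REPEAT 4 [
    -- iteration 1/4 --
    FD 14: (-15.808,-3.192) -> (-5.908,-13.092) [heading=315, draw]
    FD 16: (-5.908,-13.092) -> (5.406,-24.406) [heading=315, draw]
    -- iteration 2/4 --
    FD 14: (5.406,-24.406) -> (15.305,-34.305) [heading=315, draw]
    FD 16: (15.305,-34.305) -> (26.619,-45.619) [heading=315, draw]
    -- iteration 3/4 --
    FD 14: (26.619,-45.619) -> (36.518,-55.518) [heading=315, draw]
    FD 16: (36.518,-55.518) -> (47.832,-66.832) [heading=315, draw]
    -- iteration 4/4 --
    FD 14: (47.832,-66.832) -> (57.731,-76.731) [heading=315, draw]
    FD 16: (57.731,-76.731) -> (69.045,-88.045) [heading=315, draw]
  ]
  -- iteration 2/3 --
  FD 7: (69.045,-88.045) -> (73.995,-92.995) [heading=315, draw]
  FD 10: (73.995,-92.995) -> (81.066,-100.066) [heading=315, draw]
  REPEAT 4 [
    -- iteration 1/4 --
    FD 14: (81.066,-100.066) -> (90.966,-109.966) [heading=315, draw]
    FD 16: (90.966,-109.966) -> (102.279,-121.279) [heading=315, draw]
    -- iteration 2/4 --
    FD 14: (102.279,-121.279) -> (112.179,-131.179) [heading=315, draw]
    FD 16: (112.179,-131.179) -> (123.492,-142.492) [heading=315, draw]
    -- iteration 3/4 --
    FD 14: (123.492,-142.492) -> (133.392,-152.392) [heading=315, draw]
    FD 16: (133.392,-152.392) -> (144.706,-163.706) [heading=315, draw]
    -- iteration 4/4 --
    FD 14: (144.706,-163.706) -> (154.605,-173.605) [heading=315, draw]
    FD 16: (154.605,-173.605) -> (165.919,-184.919) [heading=315, draw]
  ]
  -- iteration 3/3 --
  FD 7: (165.919,-184.919) -> (170.869,-189.869) [heading=315, draw]
  FD 10: (170.869,-189.869) -> (177.94,-196.94) [heading=315, draw]
  REPEAT 4 [
    -- iteration 1/4 --
    FD 14: (177.94,-196.94) -> (187.839,-206.839) [heading=315, draw]
    FD 16: (187.839,-206.839) -> (199.153,-218.153) [heading=315, draw]
    -- iteration 2/4 --
    FD 14: (199.153,-218.153) -> (209.052,-228.052) [heading=315, draw]
    FD 16: (209.052,-228.052) -> (220.366,-239.366) [heading=315, draw]
    -- iteration 3/4 --
    FD 14: (220.366,-239.366) -> (230.266,-249.266) [heading=315, draw]
    FD 16: (230.266,-249.266) -> (241.579,-260.579) [heading=315, draw]
    -- iteration 4/4 --
    FD 14: (241.579,-260.579) -> (251.479,-270.479) [heading=315, draw]
    FD 16: (251.479,-270.479) -> (262.792,-281.792) [heading=315, draw]
  ]
]
RT 180: heading 315 -> 135
LT 141: heading 135 -> 276
LT 180: heading 276 -> 96
RT 90: heading 96 -> 6
Final: pos=(262.792,-281.792), heading=6, 33 segment(s) drawn

Answer: 262.792 -281.792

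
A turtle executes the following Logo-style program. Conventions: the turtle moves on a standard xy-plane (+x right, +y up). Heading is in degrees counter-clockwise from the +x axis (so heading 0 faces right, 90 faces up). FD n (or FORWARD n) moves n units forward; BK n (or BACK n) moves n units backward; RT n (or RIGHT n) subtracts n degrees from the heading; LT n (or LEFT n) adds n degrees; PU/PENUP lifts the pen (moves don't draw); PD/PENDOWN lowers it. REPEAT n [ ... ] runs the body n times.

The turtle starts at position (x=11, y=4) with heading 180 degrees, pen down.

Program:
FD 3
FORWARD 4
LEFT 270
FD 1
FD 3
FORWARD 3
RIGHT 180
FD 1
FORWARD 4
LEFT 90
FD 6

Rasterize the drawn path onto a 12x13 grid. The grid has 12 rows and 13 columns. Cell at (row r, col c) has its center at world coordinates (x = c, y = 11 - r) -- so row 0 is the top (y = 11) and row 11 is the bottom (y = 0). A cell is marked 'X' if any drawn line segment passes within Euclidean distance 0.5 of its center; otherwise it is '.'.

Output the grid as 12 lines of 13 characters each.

Answer: ....X........
....X........
....X........
....X........
....X........
....XXXXXXX..
....X........
....XXXXXXXX.
.............
.............
.............
.............

Derivation:
Segment 0: (11,4) -> (8,4)
Segment 1: (8,4) -> (4,4)
Segment 2: (4,4) -> (4,5)
Segment 3: (4,5) -> (4,8)
Segment 4: (4,8) -> (4,11)
Segment 5: (4,11) -> (4,10)
Segment 6: (4,10) -> (4,6)
Segment 7: (4,6) -> (10,6)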